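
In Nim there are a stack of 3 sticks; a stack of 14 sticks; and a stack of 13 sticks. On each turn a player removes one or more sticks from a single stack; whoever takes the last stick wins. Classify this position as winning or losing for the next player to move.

Losing position

Nim-sum: 3 ^ 14 ^ 13 = 0.
The nim-sum is 0, so this is a P-position: the player to move is in a losing position under optimal play.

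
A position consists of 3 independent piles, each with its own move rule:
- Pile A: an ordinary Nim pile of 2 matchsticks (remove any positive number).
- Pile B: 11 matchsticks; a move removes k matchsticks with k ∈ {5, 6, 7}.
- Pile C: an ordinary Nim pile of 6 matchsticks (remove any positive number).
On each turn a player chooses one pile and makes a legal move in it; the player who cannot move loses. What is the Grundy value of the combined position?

Pile A is a plain Nim pile of size 2, so its Grundy value is 2.
Build the Grundy sequence for pile B with g(k) = mex{g(k−s) : s ∈ {5, 6, 7}, s ≤ k}:
g(0) = mex{} = 0
g(1) = mex{} = 0
g(2) = mex{} = 0
g(3) = mex{} = 0
g(4) = mex{} = 0
g(5) = mex{0} = 1
g(6) = mex{0} = 1
g(7) = mex{0} = 1
g(8) = mex{0} = 1
g(9) = mex{0} = 1
g(10) = mex{0,1} = 2
g(11) = mex{0,1} = 2
So g(11) = 2.
Pile C is a plain Nim pile of size 6, so its Grundy value is 6.
By the Sprague-Grundy theorem, the Grundy value of a sum of independent games is the XOR of the component values.
Combined value = 2 ⊕ 2 ⊕ 6 = 6.

6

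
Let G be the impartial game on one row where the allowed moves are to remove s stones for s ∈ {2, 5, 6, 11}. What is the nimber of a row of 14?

3

Build the Grundy sequence with g(k) = mex{g(k−s) : s ∈ {2, 5, 6, 11}, s ≤ k}:
k:     0  1  2  3  4  5  6  7  8  9 10 11 12 13 14
g(k):  0  0  1  1  0  2  1  3  0  2  1  3  2  2  3
So g(14) = 3.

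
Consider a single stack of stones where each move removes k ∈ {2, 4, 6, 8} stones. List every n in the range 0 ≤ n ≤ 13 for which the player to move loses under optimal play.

Build the Grundy sequence with g(k) = mex{g(k−s) : s ∈ {2, 4, 6, 8}, s ≤ k}:
g(0) = mex{} = 0
g(1) = mex{} = 0
g(2) = mex{0} = 1
g(3) = mex{0} = 1
g(4) = mex{0,1} = 2
g(5) = mex{0,1} = 2
g(6) = mex{0,1,2} = 3
g(7) = mex{0,1,2} = 3
g(8) = mex{0,1,2,3} = 4
g(9) = mex{0,1,2,3} = 4
g(10) = mex{1,2,3,4} = 0
g(11) = mex{1,2,3,4} = 0
g(12) = mex{0,2,3,4} = 1
g(13) = mex{0,2,3,4} = 1
The P-positions (g = 0) in 0..13 are 0, 1, 10, 11.

0, 1, 10, 11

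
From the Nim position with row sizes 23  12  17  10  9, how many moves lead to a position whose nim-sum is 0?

In binary:
  10111  (23)
  01100  (12)
  10001  (17)
  01010  (10)
  01001  (9)
  -----
  01001  (9)
The overall nim-sum is X = 9. A row of size p has a winning move iff p XOR X < p (reduce it to p XOR X).
  23: 23 XOR 9 = 30 ≥ 23 — no move.
  12: 12 XOR 9 = 5 < 12 — winning move (to 5).
  17: 17 XOR 9 = 24 ≥ 17 — no move.
  10: 10 XOR 9 = 3 < 10 — winning move (to 3).
  9: 9 XOR 9 = 0 < 9 — winning move (to 0).
That gives 3 winning moves.

3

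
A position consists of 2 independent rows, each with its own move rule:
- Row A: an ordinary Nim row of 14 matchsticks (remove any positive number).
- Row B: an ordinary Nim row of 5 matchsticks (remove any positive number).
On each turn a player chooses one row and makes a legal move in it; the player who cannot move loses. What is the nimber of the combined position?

Row A is a plain Nim row of size 14, so its Grundy value is 14.
Row B is a plain Nim row of size 5, so its Grundy value is 5.
The value of a disjunctive sum is the nim-sum of the parts.
Combined value = 14 XOR 5 = 11.

11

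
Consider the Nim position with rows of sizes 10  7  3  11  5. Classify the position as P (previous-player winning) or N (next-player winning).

P-position

Compute the nim-sum pairwise:
10 XOR 7 = 13
13 XOR 3 = 14
14 XOR 11 = 5
5 XOR 5 = 0
The nim-sum is 0, so this is a P-position: the player to move is in a losing position under optimal play.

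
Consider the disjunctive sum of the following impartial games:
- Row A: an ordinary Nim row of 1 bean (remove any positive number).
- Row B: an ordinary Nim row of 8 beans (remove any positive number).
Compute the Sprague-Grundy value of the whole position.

Row A is a plain Nim row of size 1, so its Grundy value is 1.
Row B is a plain Nim row of size 8, so its Grundy value is 8.
By the Sprague-Grundy theorem, the Grundy value of a sum of independent games is the XOR of the component values.
Combined value = 1 ⊕ 8 = 9.

9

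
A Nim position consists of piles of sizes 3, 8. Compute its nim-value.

11

Bitwise XOR of the heap sizes:
  0011  (3)
  1000  (8)
  ----
  1011  (11)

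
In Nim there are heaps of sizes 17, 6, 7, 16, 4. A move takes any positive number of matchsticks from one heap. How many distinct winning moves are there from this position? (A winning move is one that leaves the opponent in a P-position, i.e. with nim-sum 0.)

3

Nim-sum: 17 XOR 6 XOR 7 XOR 16 XOR 4 = 4.
The overall nim-sum is X = 4. A heap of size p has a winning move iff p XOR X < p (reduce it to p XOR X).
  17: 17 XOR 4 = 21 ≥ 17 — no move.
  6: 6 XOR 4 = 2 < 6 — winning move (to 2).
  7: 7 XOR 4 = 3 < 7 — winning move (to 3).
  16: 16 XOR 4 = 20 ≥ 16 — no move.
  4: 4 XOR 4 = 0 < 4 — winning move (to 0).
That gives 3 winning moves.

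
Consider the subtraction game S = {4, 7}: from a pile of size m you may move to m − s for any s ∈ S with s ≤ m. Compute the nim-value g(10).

2

Grundy values for subtraction set {4, 7}:
k:     0  1  2  3  4  5  6  7  8  9 10
g(k):  0  0  0  0  1  1  1  1  2  2  2
So g(10) = 2.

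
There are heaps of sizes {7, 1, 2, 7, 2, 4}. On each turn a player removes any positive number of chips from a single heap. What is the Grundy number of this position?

5

Bitwise XOR of the heap sizes:
  111  (7)
  001  (1)
  010  (2)
  111  (7)
  010  (2)
  100  (4)
  ---
  101  (5)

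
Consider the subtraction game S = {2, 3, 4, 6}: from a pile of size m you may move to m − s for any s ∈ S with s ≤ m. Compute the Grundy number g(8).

0

Grundy values for subtraction set {2, 3, 4, 6}:
g(0) = mex{} = 0
g(1) = mex{} = 0
g(2) = mex{0} = 1
g(3) = mex{0} = 1
g(4) = mex{0,1} = 2
g(5) = mex{0,1} = 2
g(6) = mex{0,1,2} = 3
g(7) = mex{0,1,2} = 3
g(8) = mex{1,2,3} = 0
So g(8) = 0.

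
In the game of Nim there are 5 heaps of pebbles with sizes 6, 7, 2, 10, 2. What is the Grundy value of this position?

11

In binary:
  0110  (6)
  0111  (7)
  0010  (2)
  1010  (10)
  0010  (2)
  ----
  1011  (11)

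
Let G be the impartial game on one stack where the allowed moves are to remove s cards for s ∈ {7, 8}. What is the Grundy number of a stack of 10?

1

Compute g(0), g(1), … for moves {7, 8}:
g(0) = mex{} = 0
g(1) = mex{} = 0
g(2) = mex{} = 0
g(3) = mex{} = 0
g(4) = mex{} = 0
g(5) = mex{} = 0
g(6) = mex{} = 0
g(7) = mex{0} = 1
g(8) = mex{0} = 1
g(9) = mex{0} = 1
g(10) = mex{0} = 1
So g(10) = 1.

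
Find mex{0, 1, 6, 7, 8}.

The values 0, 1 are all present; 2 is the first non-negative integer missing from the set.

2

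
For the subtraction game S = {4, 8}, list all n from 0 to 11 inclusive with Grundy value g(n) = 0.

0, 1, 2, 3

Compute g(0), g(1), … for moves {4, 8}:
k:     0  1  2  3  4  5  6  7  8  9 10 11
g(k):  0  0  0  0  1  1  1  1  2  2  2  2
The P-positions (g = 0) in 0..11 are 0, 1, 2, 3.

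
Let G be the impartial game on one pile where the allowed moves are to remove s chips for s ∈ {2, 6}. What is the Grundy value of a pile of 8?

0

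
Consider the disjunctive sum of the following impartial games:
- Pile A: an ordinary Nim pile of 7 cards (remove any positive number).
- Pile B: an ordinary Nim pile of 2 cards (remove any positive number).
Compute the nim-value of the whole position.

Pile A is a plain Nim pile of size 7, so its Grundy value is 7.
Pile B is a plain Nim pile of size 2, so its Grundy value is 2.
The value of a disjunctive sum is the nim-sum of the parts.
Combined value = 7 ⊕ 2 = 5.

5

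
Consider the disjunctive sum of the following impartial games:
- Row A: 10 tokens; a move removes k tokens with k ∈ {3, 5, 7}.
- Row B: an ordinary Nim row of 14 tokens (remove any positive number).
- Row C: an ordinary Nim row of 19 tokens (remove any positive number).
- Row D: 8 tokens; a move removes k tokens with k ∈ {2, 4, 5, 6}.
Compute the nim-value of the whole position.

29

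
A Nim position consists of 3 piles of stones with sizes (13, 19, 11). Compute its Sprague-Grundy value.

21

Nim-sum: 13 ^ 19 ^ 11 = 21.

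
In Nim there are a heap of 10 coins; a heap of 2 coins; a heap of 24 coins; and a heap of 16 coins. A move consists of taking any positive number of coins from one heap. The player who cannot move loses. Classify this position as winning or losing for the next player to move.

Losing position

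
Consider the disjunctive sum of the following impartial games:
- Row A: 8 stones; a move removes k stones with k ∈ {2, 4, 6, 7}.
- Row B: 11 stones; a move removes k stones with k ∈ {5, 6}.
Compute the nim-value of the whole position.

Grundy values for row A (subtraction set {2, 4, 6, 7}):
k:     0  1  2  3  4  5  6  7  8
g(k):  0  0  1  1  2  2  3  3  4
So g(8) = 4.
Grundy values for row B (subtraction set {5, 6}):
k:     0  1  2  3  4  5  6  7  8  9 10 11
g(k):  0  0  0  0  0  1  1  1  1  1  2  0
So g(11) = 0.
The value of a disjunctive sum is the nim-sum of the parts.
Combined value = 4 ⊕ 0 = 4.

4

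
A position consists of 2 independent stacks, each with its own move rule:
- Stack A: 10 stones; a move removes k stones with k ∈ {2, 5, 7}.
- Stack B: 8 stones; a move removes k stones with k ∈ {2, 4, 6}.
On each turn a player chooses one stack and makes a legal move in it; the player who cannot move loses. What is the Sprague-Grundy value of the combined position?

0

Grundy values for stack A (subtraction set {2, 5, 7}):
k:     0  1  2  3  4  5  6  7  8  9 10
g(k):  0  0  1  1  0  2  1  3  2  2  0
So g(10) = 0.
Build the Grundy sequence for stack B with g(k) = mex{g(k−s) : s ∈ {2, 4, 6}, s ≤ k}:
k:     0  1  2  3  4  5  6  7  8
g(k):  0  0  1  1  2  2  3  3  0
So g(8) = 0.
By the Sprague-Grundy theorem, the Grundy value of a sum of independent games is the XOR of the component values.
Combined value = 0 XOR 0 = 0.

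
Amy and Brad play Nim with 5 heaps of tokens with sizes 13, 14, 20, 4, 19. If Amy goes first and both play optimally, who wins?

Compute the nim-sum pairwise:
13 ^ 14 = 3
3 ^ 20 = 23
23 ^ 4 = 19
19 ^ 19 = 0
The nim-sum is 0, so this is a P-position: the player to move is in a losing position under optimal play; Amy is about to move from it and so loses — Brad wins.

Brad wins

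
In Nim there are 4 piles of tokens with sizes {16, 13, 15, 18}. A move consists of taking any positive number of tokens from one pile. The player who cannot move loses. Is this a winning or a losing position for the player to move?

Nim-sum: 16 ^ 13 ^ 15 ^ 18 = 0.
The nim-sum is 0, so this is a P-position: the player to move is in a losing position under optimal play.

Losing position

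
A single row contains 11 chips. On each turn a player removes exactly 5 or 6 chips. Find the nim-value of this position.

0

Build the Grundy sequence with g(k) = mex{g(k−s) : s ∈ {5, 6}, s ≤ k}:
g(0) = mex{} = 0
g(1) = mex{} = 0
g(2) = mex{} = 0
g(3) = mex{} = 0
g(4) = mex{} = 0
g(5) = mex{0} = 1
g(6) = mex{0} = 1
g(7) = mex{0} = 1
g(8) = mex{0} = 1
g(9) = mex{0} = 1
g(10) = mex{0,1} = 2
g(11) = mex{1} = 0
So g(11) = 0.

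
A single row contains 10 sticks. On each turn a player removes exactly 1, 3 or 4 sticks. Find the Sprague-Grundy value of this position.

Build the Grundy sequence with g(k) = mex{g(k−s) : s ∈ {1, 3, 4}, s ≤ k}:
g(0) = mex{} = 0
g(1) = mex{0} = 1
g(2) = mex{1} = 0
g(3) = mex{0} = 1
g(4) = mex{0,1} = 2
g(5) = mex{0,1,2} = 3
g(6) = mex{0,1,3} = 2
g(7) = mex{1,2} = 0
g(8) = mex{0,2,3} = 1
g(9) = mex{1,2,3} = 0
g(10) = mex{0,2} = 1
So g(10) = 1.

1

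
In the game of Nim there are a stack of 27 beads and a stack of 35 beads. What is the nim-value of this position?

56

Compute the nim-sum pairwise:
27 ^ 35 = 56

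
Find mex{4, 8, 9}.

0

0 is not in the set, so the mex is 0.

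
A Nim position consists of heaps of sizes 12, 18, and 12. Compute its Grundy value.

18

Nim-sum: 12 ⊕ 18 ⊕ 12 = 18.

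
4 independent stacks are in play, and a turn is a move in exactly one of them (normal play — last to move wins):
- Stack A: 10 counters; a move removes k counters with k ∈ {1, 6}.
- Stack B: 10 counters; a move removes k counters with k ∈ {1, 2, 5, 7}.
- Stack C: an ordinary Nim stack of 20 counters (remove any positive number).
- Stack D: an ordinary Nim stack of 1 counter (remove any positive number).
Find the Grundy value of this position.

For stack A, compute g(0), g(1), … with moves {1, 6}:
k:     0  1  2  3  4  5  6  7  8  9 10
g(k):  0  1  0  1  0  1  2  0  1  0  1
So g(10) = 1.
Build the Grundy sequence for stack B with g(k) = mex{g(k−s) : s ∈ {1, 2, 5, 7}, s ≤ k}:
g(0) = mex{} = 0
g(1) = mex{0} = 1
g(2) = mex{0,1} = 2
g(3) = mex{1,2} = 0
g(4) = mex{0,2} = 1
g(5) = mex{0,1} = 2
g(6) = mex{1,2} = 0
g(7) = mex{0,2} = 1
g(8) = mex{0,1} = 2
g(9) = mex{1,2} = 0
g(10) = mex{0,2} = 1
So g(10) = 1.
Stack C is a plain Nim stack of size 20, so its Grundy value is 20.
Stack D is a plain Nim stack of size 1, so its Grundy value is 1.
The value of a disjunctive sum is the nim-sum of the parts.
Combined value = 1 XOR 1 XOR 20 XOR 1 = 21.

21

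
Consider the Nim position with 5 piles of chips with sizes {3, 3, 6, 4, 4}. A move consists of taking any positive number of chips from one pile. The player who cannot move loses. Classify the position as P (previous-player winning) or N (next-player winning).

N-position

Nim-sum: 3 ^ 3 ^ 6 ^ 4 ^ 4 = 6.
The nim-sum is 6 ≠ 0, so this is an N-position: the player to move can win.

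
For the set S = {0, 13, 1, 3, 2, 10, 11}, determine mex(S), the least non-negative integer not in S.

The values 0, 1, 2, 3 are all present; 4 is the first non-negative integer missing from the set.

4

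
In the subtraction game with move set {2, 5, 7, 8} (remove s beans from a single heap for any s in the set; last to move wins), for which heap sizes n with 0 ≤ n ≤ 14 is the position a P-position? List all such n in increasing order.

0, 1, 4, 10, 13, 14

Grundy values for subtraction set {2, 5, 7, 8}:
k:     0  1  2  3  4  5  6  7  8  9 10 11 12 13 14
g(k):  0  0  1  1  0  2  1  3  2  2  0  3  1  0  0
The P-positions (g = 0) in 0..14 are 0, 1, 4, 10, 13, 14.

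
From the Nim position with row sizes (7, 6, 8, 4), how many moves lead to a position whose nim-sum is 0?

1

Compute the nim-sum pairwise:
7 XOR 6 = 1
1 XOR 8 = 9
9 XOR 4 = 13
The overall nim-sum is X = 13. A row of size p has a winning move iff p XOR X < p (reduce it to p XOR X).
  7: 7 XOR 13 = 10 ≥ 7 — no move.
  6: 6 XOR 13 = 11 ≥ 6 — no move.
  8: 8 XOR 13 = 5 < 8 — winning move (to 5).
  4: 4 XOR 13 = 9 ≥ 4 — no move.
That gives 1 winning move.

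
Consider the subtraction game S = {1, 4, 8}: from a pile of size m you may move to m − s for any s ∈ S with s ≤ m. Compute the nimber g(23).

2

Compute g(0), g(1), … for moves {1, 4, 8}:
k:     0  1  2  3  4  5  6  7  8  9 10 11 12 13 14 15 16 17 18 19 20 21 22 23
g(k):  0  1  0  1  2  0  1  0  1  2  3  2  0  1  0  1  2  0  1  0  1  2  3  2
So g(23) = 2.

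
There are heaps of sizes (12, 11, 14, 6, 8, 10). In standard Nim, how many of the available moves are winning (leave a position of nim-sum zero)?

Nim-sum: 12 ^ 11 ^ 14 ^ 6 ^ 8 ^ 10 = 13.
The overall nim-sum is X = 13. A heap of size p has a winning move iff p XOR X < p (reduce it to p XOR X).
  12: 12 XOR 13 = 1 < 12 — winning move (to 1).
  11: 11 XOR 13 = 6 < 11 — winning move (to 6).
  14: 14 XOR 13 = 3 < 14 — winning move (to 3).
  6: 6 XOR 13 = 11 ≥ 6 — no move.
  8: 8 XOR 13 = 5 < 8 — winning move (to 5).
  10: 10 XOR 13 = 7 < 10 — winning move (to 7).
That gives 5 winning moves.

5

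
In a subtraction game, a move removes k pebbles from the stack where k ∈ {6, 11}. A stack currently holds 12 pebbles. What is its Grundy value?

2

Grundy values for subtraction set {6, 11}:
k:     0  1  2  3  4  5  6  7  8  9 10 11 12
g(k):  0  0  0  0  0  0  1  1  1  1  1  1  2
So g(12) = 2.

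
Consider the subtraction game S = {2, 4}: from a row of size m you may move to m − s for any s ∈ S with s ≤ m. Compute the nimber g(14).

Compute g(0), g(1), … for moves {2, 4}:
g(0) = mex{} = 0
g(1) = mex{} = 0
g(2) = mex{0} = 1
g(3) = mex{0} = 1
g(4) = mex{0,1} = 2
g(5) = mex{0,1} = 2
g(6) = mex{1,2} = 0
g(7) = mex{1,2} = 0
g(8) = mex{0,2} = 1
g(9) = mex{0,2} = 1
g(10) = mex{0,1} = 2
g(11) = mex{0,1} = 2
g(12) = mex{1,2} = 0
g(13) = mex{1,2} = 0
g(14) = mex{0,2} = 1
So g(14) = 1.

1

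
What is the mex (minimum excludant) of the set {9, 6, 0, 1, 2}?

3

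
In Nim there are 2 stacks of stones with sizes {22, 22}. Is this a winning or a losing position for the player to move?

Losing position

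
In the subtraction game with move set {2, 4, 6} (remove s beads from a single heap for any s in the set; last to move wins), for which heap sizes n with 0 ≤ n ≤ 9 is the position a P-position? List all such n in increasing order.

0, 1, 8, 9

Build the Grundy sequence with g(k) = mex{g(k−s) : s ∈ {2, 4, 6}, s ≤ k}:
g(0) = mex{} = 0
g(1) = mex{} = 0
g(2) = mex{0} = 1
g(3) = mex{0} = 1
g(4) = mex{0,1} = 2
g(5) = mex{0,1} = 2
g(6) = mex{0,1,2} = 3
g(7) = mex{0,1,2} = 3
g(8) = mex{1,2,3} = 0
g(9) = mex{1,2,3} = 0
The P-positions (g = 0) in 0..9 are 0, 1, 8, 9.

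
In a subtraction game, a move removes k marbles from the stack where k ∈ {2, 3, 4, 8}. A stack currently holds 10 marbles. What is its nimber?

2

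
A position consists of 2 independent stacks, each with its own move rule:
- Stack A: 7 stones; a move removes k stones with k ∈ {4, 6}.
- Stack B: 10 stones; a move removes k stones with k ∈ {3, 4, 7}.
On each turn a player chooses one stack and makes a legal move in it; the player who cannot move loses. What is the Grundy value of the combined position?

For stack A, compute g(0), g(1), … with moves {4, 6}:
k:     0  1  2  3  4  5  6  7
g(k):  0  0  0  0  1  1  1  1
So g(7) = 1.
For stack B, compute g(0), g(1), … with moves {3, 4, 7}:
k:     0  1  2  3  4  5  6  7  8  9 10
g(k):  0  0  0  1  1  1  2  2  2  3  0
So g(10) = 0.
By the Sprague-Grundy theorem, the Grundy value of a sum of independent games is the XOR of the component values.
Combined value = 1 XOR 0 = 1.

1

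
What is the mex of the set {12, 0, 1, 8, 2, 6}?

3

The values 0, 1, 2 are all present; 3 is the first non-negative integer missing from the set.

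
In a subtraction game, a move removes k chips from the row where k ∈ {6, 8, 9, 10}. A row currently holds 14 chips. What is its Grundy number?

2

Grundy values for subtraction set {6, 8, 9, 10}:
k:     0  1  2  3  4  5  6  7  8  9 10 11 12 13 14
g(k):  0  0  0  0  0  0  1  1  1  1  1  1  2  2  2
So g(14) = 2.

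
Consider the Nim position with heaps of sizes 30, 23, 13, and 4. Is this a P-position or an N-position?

Compute the nim-sum pairwise:
30 XOR 23 = 9
9 XOR 13 = 4
4 XOR 4 = 0
The nim-sum is 0, so this is a P-position: the player to move is in a losing position under optimal play.

P-position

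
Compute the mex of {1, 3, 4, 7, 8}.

0 is not in the set, so the mex is 0.

0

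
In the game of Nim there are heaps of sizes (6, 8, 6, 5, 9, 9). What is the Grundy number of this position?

Nim-sum: 6 XOR 8 XOR 6 XOR 5 XOR 9 XOR 9 = 13.

13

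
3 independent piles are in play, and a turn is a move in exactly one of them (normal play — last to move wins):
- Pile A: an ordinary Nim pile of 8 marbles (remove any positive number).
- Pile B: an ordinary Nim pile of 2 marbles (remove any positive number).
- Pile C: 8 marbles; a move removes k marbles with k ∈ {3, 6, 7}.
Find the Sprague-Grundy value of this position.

8

Pile A is a plain Nim pile of size 8, so its Grundy value is 8.
Pile B is a plain Nim pile of size 2, so its Grundy value is 2.
Build the Grundy sequence for pile C with g(k) = mex{g(k−s) : s ∈ {3, 6, 7}, s ≤ k}:
g(0) = mex{} = 0
g(1) = mex{} = 0
g(2) = mex{} = 0
g(3) = mex{0} = 1
g(4) = mex{0} = 1
g(5) = mex{0} = 1
g(6) = mex{0,1} = 2
g(7) = mex{0,1} = 2
g(8) = mex{0,1} = 2
So g(8) = 2.
The value of a disjunctive sum is the nim-sum of the parts.
Combined value = 8 ⊕ 2 ⊕ 2 = 8.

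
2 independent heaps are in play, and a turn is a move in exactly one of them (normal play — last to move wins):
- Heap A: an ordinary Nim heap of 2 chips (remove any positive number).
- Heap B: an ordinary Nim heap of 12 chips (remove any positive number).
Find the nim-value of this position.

Heap A is a plain Nim heap of size 2, so its Grundy value is 2.
Heap B is a plain Nim heap of size 12, so its Grundy value is 12.
By the Sprague-Grundy theorem, the Grundy value of a sum of independent games is the XOR of the component values.
Combined value = 2 XOR 12 = 14.

14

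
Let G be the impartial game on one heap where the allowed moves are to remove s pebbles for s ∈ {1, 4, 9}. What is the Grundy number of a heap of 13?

Grundy values for subtraction set {1, 4, 9}:
g(0) = mex{} = 0
g(1) = mex{0} = 1
g(2) = mex{1} = 0
g(3) = mex{0} = 1
g(4) = mex{0,1} = 2
g(5) = mex{1,2} = 0
g(6) = mex{0} = 1
g(7) = mex{1} = 0
g(8) = mex{0,2} = 1
g(9) = mex{0,1} = 2
g(10) = mex{1,2} = 0
g(11) = mex{0} = 1
g(12) = mex{1} = 0
g(13) = mex{0,2} = 1
So g(13) = 1.

1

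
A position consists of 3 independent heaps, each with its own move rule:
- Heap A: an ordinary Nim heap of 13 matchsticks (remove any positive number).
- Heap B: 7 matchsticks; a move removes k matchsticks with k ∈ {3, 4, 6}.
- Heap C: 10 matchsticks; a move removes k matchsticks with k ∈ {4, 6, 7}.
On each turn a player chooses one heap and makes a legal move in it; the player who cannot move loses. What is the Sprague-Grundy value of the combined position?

13

Heap A is a plain Nim heap of size 13, so its Grundy value is 13.
Build the Grundy sequence for heap B with g(k) = mex{g(k−s) : s ∈ {3, 4, 6}, s ≤ k}:
k:     0  1  2  3  4  5  6  7
g(k):  0  0  0  1  1  1  2  2
So g(7) = 2.
For heap C, compute g(0), g(1), … with moves {4, 6, 7}:
g(0) = mex{} = 0
g(1) = mex{} = 0
g(2) = mex{} = 0
g(3) = mex{} = 0
g(4) = mex{0} = 1
g(5) = mex{0} = 1
g(6) = mex{0} = 1
g(7) = mex{0} = 1
g(8) = mex{0,1} = 2
g(9) = mex{0,1} = 2
g(10) = mex{0,1} = 2
So g(10) = 2.
The value of a disjunctive sum is the nim-sum of the parts.
Combined value = 13 XOR 2 XOR 2 = 13.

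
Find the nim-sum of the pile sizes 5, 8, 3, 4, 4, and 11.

5

Compute the nim-sum pairwise:
5 ⊕ 8 = 13
13 ⊕ 3 = 14
14 ⊕ 4 = 10
10 ⊕ 4 = 14
14 ⊕ 11 = 5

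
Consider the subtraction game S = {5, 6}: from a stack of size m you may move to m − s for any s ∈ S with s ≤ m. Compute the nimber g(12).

0

Compute g(0), g(1), … for moves {5, 6}:
g(0) = mex{} = 0
g(1) = mex{} = 0
g(2) = mex{} = 0
g(3) = mex{} = 0
g(4) = mex{} = 0
g(5) = mex{0} = 1
g(6) = mex{0} = 1
g(7) = mex{0} = 1
g(8) = mex{0} = 1
g(9) = mex{0} = 1
g(10) = mex{0,1} = 2
g(11) = mex{1} = 0
g(12) = mex{1} = 0
So g(12) = 0.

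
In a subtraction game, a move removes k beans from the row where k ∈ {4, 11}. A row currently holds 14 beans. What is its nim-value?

1

Grundy values for subtraction set {4, 11}:
g(0) = mex{} = 0
g(1) = mex{} = 0
g(2) = mex{} = 0
g(3) = mex{} = 0
g(4) = mex{0} = 1
g(5) = mex{0} = 1
g(6) = mex{0} = 1
g(7) = mex{0} = 1
g(8) = mex{1} = 0
g(9) = mex{1} = 0
g(10) = mex{1} = 0
g(11) = mex{0,1} = 2
g(12) = mex{0} = 1
g(13) = mex{0} = 1
g(14) = mex{0} = 1
So g(14) = 1.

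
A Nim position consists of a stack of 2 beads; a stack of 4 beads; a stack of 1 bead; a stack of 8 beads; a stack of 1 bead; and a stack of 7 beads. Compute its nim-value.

9

In binary:
  0010  (2)
  0100  (4)
  0001  (1)
  1000  (8)
  0001  (1)
  0111  (7)
  ----
  1001  (9)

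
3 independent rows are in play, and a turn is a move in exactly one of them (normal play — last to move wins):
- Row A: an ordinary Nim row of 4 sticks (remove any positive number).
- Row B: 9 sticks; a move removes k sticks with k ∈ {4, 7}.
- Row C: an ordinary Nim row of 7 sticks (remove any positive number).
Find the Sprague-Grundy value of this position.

1

Row A is a plain Nim row of size 4, so its Grundy value is 4.
Grundy values for row B (subtraction set {4, 7}):
g(0) = mex{} = 0
g(1) = mex{} = 0
g(2) = mex{} = 0
g(3) = mex{} = 0
g(4) = mex{0} = 1
g(5) = mex{0} = 1
g(6) = mex{0} = 1
g(7) = mex{0} = 1
g(8) = mex{0,1} = 2
g(9) = mex{0,1} = 2
So g(9) = 2.
Row C is a plain Nim row of size 7, so its Grundy value is 7.
By the Sprague-Grundy theorem, the Grundy value of a sum of independent games is the XOR of the component values.
Combined value = 4 ⊕ 2 ⊕ 7 = 1.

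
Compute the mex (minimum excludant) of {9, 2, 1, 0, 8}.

3

The values 0, 1, 2 are all present; 3 is the first non-negative integer missing from the set.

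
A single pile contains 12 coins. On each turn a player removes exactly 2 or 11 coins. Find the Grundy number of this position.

Build the Grundy sequence with g(k) = mex{g(k−s) : s ∈ {2, 11}, s ≤ k}:
k:     0  1  2  3  4  5  6  7  8  9 10 11 12
g(k):  0  0  1  1  0  0  1  1  0  0  1  1  2
So g(12) = 2.

2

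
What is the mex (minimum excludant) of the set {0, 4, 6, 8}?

0 is in the set but 1 is not, so the mex is 1.

1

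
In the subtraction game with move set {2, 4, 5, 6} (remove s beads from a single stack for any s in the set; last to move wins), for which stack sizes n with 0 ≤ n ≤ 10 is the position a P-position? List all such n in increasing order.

Grundy values for subtraction set {2, 4, 5, 6}:
g(0) = mex{} = 0
g(1) = mex{} = 0
g(2) = mex{0} = 1
g(3) = mex{0} = 1
g(4) = mex{0,1} = 2
g(5) = mex{0,1} = 2
g(6) = mex{0,1,2} = 3
g(7) = mex{0,1,2} = 3
g(8) = mex{1,2,3} = 0
g(9) = mex{1,2,3} = 0
g(10) = mex{0,2,3} = 1
The P-positions (g = 0) in 0..10 are 0, 1, 8, 9.

0, 1, 8, 9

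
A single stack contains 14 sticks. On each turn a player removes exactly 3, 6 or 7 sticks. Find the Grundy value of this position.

Compute g(0), g(1), … for moves {3, 6, 7}:
g(0) = mex{} = 0
g(1) = mex{} = 0
g(2) = mex{} = 0
g(3) = mex{0} = 1
g(4) = mex{0} = 1
g(5) = mex{0} = 1
g(6) = mex{0,1} = 2
g(7) = mex{0,1} = 2
g(8) = mex{0,1} = 2
g(9) = mex{0,1,2} = 3
g(10) = mex{1,2} = 0
g(11) = mex{1,2} = 0
g(12) = mex{1,2,3} = 0
g(13) = mex{0,2} = 1
g(14) = mex{0,2} = 1
So g(14) = 1.

1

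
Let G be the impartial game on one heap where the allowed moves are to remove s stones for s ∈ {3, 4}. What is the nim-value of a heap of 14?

Build the Grundy sequence with g(k) = mex{g(k−s) : s ∈ {3, 4}, s ≤ k}:
g(0) = mex{} = 0
g(1) = mex{} = 0
g(2) = mex{} = 0
g(3) = mex{0} = 1
g(4) = mex{0} = 1
g(5) = mex{0} = 1
g(6) = mex{0,1} = 2
g(7) = mex{1} = 0
g(8) = mex{1} = 0
g(9) = mex{1,2} = 0
g(10) = mex{0,2} = 1
g(11) = mex{0} = 1
g(12) = mex{0} = 1
g(13) = mex{0,1} = 2
g(14) = mex{1} = 0
So g(14) = 0.

0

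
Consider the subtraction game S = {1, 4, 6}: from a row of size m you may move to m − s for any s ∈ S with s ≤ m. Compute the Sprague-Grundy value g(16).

Compute g(0), g(1), … for moves {1, 4, 6}:
k:     0  1  2  3  4  5  6  7  8  9 10 11 12 13 14 15 16
g(k):  0  1  0  1  2  0  1  0  1  2  0  1  0  1  2  0  1
So g(16) = 1.

1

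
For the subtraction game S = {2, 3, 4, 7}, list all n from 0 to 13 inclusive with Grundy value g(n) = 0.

Compute g(0), g(1), … for moves {2, 3, 4, 7}:
g(0) = mex{} = 0
g(1) = mex{} = 0
g(2) = mex{0} = 1
g(3) = mex{0} = 1
g(4) = mex{0,1} = 2
g(5) = mex{0,1} = 2
g(6) = mex{1,2} = 0
g(7) = mex{0,1,2} = 3
g(8) = mex{0,2} = 1
g(9) = mex{0,1,2,3} = 4
g(10) = mex{0,1,3} = 2
g(11) = mex{1,2,3,4} = 0
g(12) = mex{1,2,4} = 0
g(13) = mex{0,2,4} = 1
The P-positions (g = 0) in 0..13 are 0, 1, 6, 11, 12.

0, 1, 6, 11, 12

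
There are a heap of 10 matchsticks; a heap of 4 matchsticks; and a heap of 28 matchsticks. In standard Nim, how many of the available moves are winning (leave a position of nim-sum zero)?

1

Nim-sum: 10 ^ 4 ^ 28 = 18.
The overall nim-sum is X = 18. A heap of size p has a winning move iff p XOR X < p (reduce it to p XOR X).
  10: 10 XOR 18 = 24 ≥ 10 — no move.
  4: 4 XOR 18 = 22 ≥ 4 — no move.
  28: 28 XOR 18 = 14 < 28 — winning move (to 14).
That gives 1 winning move.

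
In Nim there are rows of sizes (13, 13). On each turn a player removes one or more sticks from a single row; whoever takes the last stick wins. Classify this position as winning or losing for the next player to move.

Compute the nim-sum pairwise:
13 XOR 13 = 0
The nim-sum is 0, so this is a P-position: the player to move is in a losing position under optimal play.

Losing position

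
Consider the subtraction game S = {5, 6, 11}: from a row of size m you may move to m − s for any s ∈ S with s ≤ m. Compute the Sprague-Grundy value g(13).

Compute g(0), g(1), … for moves {5, 6, 11}:
k:     0  1  2  3  4  5  6  7  8  9 10 11 12 13
g(k):  0  0  0  0  0  1  1  1  1  1  2  2  2  2
So g(13) = 2.

2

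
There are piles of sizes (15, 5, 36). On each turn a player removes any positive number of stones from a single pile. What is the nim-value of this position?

Nim-sum: 15 ^ 5 ^ 36 = 46.

46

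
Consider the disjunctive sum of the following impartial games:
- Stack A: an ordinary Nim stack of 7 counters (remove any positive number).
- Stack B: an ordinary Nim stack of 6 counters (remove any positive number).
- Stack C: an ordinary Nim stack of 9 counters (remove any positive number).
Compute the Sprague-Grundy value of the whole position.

Stack A is a plain Nim stack of size 7, so its Grundy value is 7.
Stack B is a plain Nim stack of size 6, so its Grundy value is 6.
Stack C is a plain Nim stack of size 9, so its Grundy value is 9.
The value of a disjunctive sum is the nim-sum of the parts.
Combined value = 7 XOR 6 XOR 9 = 8.

8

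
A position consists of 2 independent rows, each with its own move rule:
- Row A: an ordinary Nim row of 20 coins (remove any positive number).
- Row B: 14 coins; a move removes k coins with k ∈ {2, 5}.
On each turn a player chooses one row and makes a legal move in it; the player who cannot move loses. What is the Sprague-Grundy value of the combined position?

Row A is a plain Nim row of size 20, so its Grundy value is 20.
For row B, compute g(0), g(1), … with moves {2, 5}:
g(0) = mex{} = 0
g(1) = mex{} = 0
g(2) = mex{0} = 1
g(3) = mex{0} = 1
g(4) = mex{1} = 0
g(5) = mex{0,1} = 2
g(6) = mex{0} = 1
g(7) = mex{1,2} = 0
g(8) = mex{1} = 0
g(9) = mex{0} = 1
g(10) = mex{0,2} = 1
g(11) = mex{1} = 0
g(12) = mex{0,1} = 2
g(13) = mex{0} = 1
g(14) = mex{1,2} = 0
So g(14) = 0.
By the Sprague-Grundy theorem, the Grundy value of a sum of independent games is the XOR of the component values.
Combined value = 20 XOR 0 = 20.

20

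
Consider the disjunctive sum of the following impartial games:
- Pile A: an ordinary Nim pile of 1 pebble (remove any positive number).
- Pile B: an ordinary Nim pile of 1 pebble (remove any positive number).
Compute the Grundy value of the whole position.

Pile A is a plain Nim pile of size 1, so its Grundy value is 1.
Pile B is a plain Nim pile of size 1, so its Grundy value is 1.
By the Sprague-Grundy theorem, the Grundy value of a sum of independent games is the XOR of the component values.
Combined value = 1 XOR 1 = 0.

0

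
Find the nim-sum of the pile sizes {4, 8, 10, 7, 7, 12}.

Nim-sum: 4 ⊕ 8 ⊕ 10 ⊕ 7 ⊕ 7 ⊕ 12 = 10.

10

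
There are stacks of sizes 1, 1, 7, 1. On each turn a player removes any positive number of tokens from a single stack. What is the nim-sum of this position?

6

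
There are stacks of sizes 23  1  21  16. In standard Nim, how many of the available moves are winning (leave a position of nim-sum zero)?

Nim-sum: 23 XOR 1 XOR 21 XOR 16 = 19.
The overall nim-sum is X = 19. A stack of size p has a winning move iff p XOR X < p (reduce it to p XOR X).
  23: 23 XOR 19 = 4 < 23 — winning move (to 4).
  1: 1 XOR 19 = 18 ≥ 1 — no move.
  21: 21 XOR 19 = 6 < 21 — winning move (to 6).
  16: 16 XOR 19 = 3 < 16 — winning move (to 3).
That gives 3 winning moves.

3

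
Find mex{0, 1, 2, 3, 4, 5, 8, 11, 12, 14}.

The values 0, 1, 2, 3, 4, 5 are all present; 6 is the first non-negative integer missing from the set.

6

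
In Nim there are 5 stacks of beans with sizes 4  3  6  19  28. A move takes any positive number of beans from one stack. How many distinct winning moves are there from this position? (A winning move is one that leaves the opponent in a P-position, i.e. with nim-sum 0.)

1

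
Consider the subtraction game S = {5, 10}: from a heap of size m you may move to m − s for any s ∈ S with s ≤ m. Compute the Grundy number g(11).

2

Compute g(0), g(1), … for moves {5, 10}:
k:     0  1  2  3  4  5  6  7  8  9 10 11
g(k):  0  0  0  0  0  1  1  1  1  1  2  2
So g(11) = 2.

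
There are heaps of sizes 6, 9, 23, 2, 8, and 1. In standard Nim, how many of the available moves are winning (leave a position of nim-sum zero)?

Nim-sum: 6 ^ 9 ^ 23 ^ 2 ^ 8 ^ 1 = 19.
The overall nim-sum is X = 19. A heap of size p has a winning move iff p XOR X < p (reduce it to p XOR X).
  6: 6 XOR 19 = 21 ≥ 6 — no move.
  9: 9 XOR 19 = 26 ≥ 9 — no move.
  23: 23 XOR 19 = 4 < 23 — winning move (to 4).
  2: 2 XOR 19 = 17 ≥ 2 — no move.
  8: 8 XOR 19 = 27 ≥ 8 — no move.
  1: 1 XOR 19 = 18 ≥ 1 — no move.
That gives 1 winning move.

1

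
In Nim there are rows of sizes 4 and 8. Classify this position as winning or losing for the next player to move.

Nim-sum: 4 ⊕ 8 = 12.
The nim-sum is 12 ≠ 0, so this is an N-position: the player to move can win.

Winning position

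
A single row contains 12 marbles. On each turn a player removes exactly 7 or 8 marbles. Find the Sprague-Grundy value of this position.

1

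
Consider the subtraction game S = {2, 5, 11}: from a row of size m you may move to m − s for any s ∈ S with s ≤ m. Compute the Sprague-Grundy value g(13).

3

Build the Grundy sequence with g(k) = mex{g(k−s) : s ∈ {2, 5, 11}, s ≤ k}:
g(0) = mex{} = 0
g(1) = mex{} = 0
g(2) = mex{0} = 1
g(3) = mex{0} = 1
g(4) = mex{1} = 0
g(5) = mex{0,1} = 2
g(6) = mex{0} = 1
g(7) = mex{1,2} = 0
g(8) = mex{1} = 0
g(9) = mex{0} = 1
g(10) = mex{0,2} = 1
g(11) = mex{0,1} = 2
g(12) = mex{0,1} = 2
g(13) = mex{0,1,2} = 3
So g(13) = 3.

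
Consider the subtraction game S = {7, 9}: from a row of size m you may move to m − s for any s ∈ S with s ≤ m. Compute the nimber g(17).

0

Grundy values for subtraction set {7, 9}:
k:     0  1  2  3  4  5  6  7  8  9 10 11 12 13 14 15 16 17
g(k):  0  0  0  0  0  0  0  1  1  1  1  1  1  1  2  2  0  0
So g(17) = 0.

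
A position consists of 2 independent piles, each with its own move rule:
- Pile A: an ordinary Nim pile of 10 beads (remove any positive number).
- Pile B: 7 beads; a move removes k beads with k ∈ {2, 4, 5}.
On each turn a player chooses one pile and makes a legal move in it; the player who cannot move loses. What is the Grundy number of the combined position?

Pile A is a plain Nim pile of size 10, so its Grundy value is 10.
Build the Grundy sequence for pile B with g(k) = mex{g(k−s) : s ∈ {2, 4, 5}, s ≤ k}:
k:     0  1  2  3  4  5  6  7
g(k):  0  0  1  1  2  2  3  0
So g(7) = 0.
The value of a disjunctive sum is the nim-sum of the parts.
Combined value = 10 ⊕ 0 = 10.

10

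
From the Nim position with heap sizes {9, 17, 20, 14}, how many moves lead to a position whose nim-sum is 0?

1

Nim-sum: 9 ⊕ 17 ⊕ 20 ⊕ 14 = 2.
The overall nim-sum is X = 2. A heap of size p has a winning move iff p XOR X < p (reduce it to p XOR X).
  9: 9 XOR 2 = 11 ≥ 9 — no move.
  17: 17 XOR 2 = 19 ≥ 17 — no move.
  20: 20 XOR 2 = 22 ≥ 20 — no move.
  14: 14 XOR 2 = 12 < 14 — winning move (to 12).
That gives 1 winning move.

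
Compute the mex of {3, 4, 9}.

0

0 is not in the set, so the mex is 0.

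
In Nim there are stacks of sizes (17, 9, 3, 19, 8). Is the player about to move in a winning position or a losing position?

Compute the nim-sum pairwise:
17 ⊕ 9 = 24
24 ⊕ 3 = 27
27 ⊕ 19 = 8
8 ⊕ 8 = 0
The nim-sum is 0, so this is a P-position: the player to move is in a losing position under optimal play.

Losing position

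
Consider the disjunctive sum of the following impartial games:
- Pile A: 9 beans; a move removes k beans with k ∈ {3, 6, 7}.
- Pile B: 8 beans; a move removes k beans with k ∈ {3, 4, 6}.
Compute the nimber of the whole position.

1

Grundy values for pile A (subtraction set {3, 6, 7}):
k:     0  1  2  3  4  5  6  7  8  9
g(k):  0  0  0  1  1  1  2  2  2  3
So g(9) = 3.
Grundy values for pile B (subtraction set {3, 4, 6}):
g(0) = mex{} = 0
g(1) = mex{} = 0
g(2) = mex{} = 0
g(3) = mex{0} = 1
g(4) = mex{0} = 1
g(5) = mex{0} = 1
g(6) = mex{0,1} = 2
g(7) = mex{0,1} = 2
g(8) = mex{0,1} = 2
So g(8) = 2.
By the Sprague-Grundy theorem, the Grundy value of a sum of independent games is the XOR of the component values.
Combined value = 3 ⊕ 2 = 1.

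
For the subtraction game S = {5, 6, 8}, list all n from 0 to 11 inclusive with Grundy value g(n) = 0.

Grundy values for subtraction set {5, 6, 8}:
g(0) = mex{} = 0
g(1) = mex{} = 0
g(2) = mex{} = 0
g(3) = mex{} = 0
g(4) = mex{} = 0
g(5) = mex{0} = 1
g(6) = mex{0} = 1
g(7) = mex{0} = 1
g(8) = mex{0} = 1
g(9) = mex{0} = 1
g(10) = mex{0,1} = 2
g(11) = mex{0,1} = 2
The P-positions (g = 0) in 0..11 are 0, 1, 2, 3, 4.

0, 1, 2, 3, 4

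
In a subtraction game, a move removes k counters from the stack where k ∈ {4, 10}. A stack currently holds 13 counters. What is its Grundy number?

1

Compute g(0), g(1), … for moves {4, 10}:
k:     0  1  2  3  4  5  6  7  8  9 10 11 12 13
g(k):  0  0  0  0  1  1  1  1  0  0  2  2  1  1
So g(13) = 1.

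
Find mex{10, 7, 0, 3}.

1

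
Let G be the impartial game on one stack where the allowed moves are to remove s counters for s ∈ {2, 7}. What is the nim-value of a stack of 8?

2

Compute g(0), g(1), … for moves {2, 7}:
g(0) = mex{} = 0
g(1) = mex{} = 0
g(2) = mex{0} = 1
g(3) = mex{0} = 1
g(4) = mex{1} = 0
g(5) = mex{1} = 0
g(6) = mex{0} = 1
g(7) = mex{0} = 1
g(8) = mex{0,1} = 2
So g(8) = 2.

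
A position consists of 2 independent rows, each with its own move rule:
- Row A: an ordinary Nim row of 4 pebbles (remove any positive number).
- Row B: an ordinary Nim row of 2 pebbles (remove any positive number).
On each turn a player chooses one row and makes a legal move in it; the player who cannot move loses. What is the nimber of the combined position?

6

Row A is a plain Nim row of size 4, so its Grundy value is 4.
Row B is a plain Nim row of size 2, so its Grundy value is 2.
By the Sprague-Grundy theorem, the Grundy value of a sum of independent games is the XOR of the component values.
Combined value = 4 ⊕ 2 = 6.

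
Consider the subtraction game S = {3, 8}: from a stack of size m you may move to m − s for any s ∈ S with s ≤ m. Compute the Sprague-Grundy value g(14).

1

Compute g(0), g(1), … for moves {3, 8}:
g(0) = mex{} = 0
g(1) = mex{} = 0
g(2) = mex{} = 0
g(3) = mex{0} = 1
g(4) = mex{0} = 1
g(5) = mex{0} = 1
g(6) = mex{1} = 0
g(7) = mex{1} = 0
g(8) = mex{0,1} = 2
g(9) = mex{0} = 1
g(10) = mex{0} = 1
g(11) = mex{1,2} = 0
g(12) = mex{1} = 0
g(13) = mex{1} = 0
g(14) = mex{0} = 1
So g(14) = 1.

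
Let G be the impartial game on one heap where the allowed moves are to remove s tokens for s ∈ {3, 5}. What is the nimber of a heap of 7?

Build the Grundy sequence with g(k) = mex{g(k−s) : s ∈ {3, 5}, s ≤ k}:
g(0) = mex{} = 0
g(1) = mex{} = 0
g(2) = mex{} = 0
g(3) = mex{0} = 1
g(4) = mex{0} = 1
g(5) = mex{0} = 1
g(6) = mex{0,1} = 2
g(7) = mex{0,1} = 2
So g(7) = 2.

2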